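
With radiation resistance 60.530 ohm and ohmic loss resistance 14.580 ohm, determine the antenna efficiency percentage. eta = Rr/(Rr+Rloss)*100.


eta = 60.530 / (60.530 + 14.580) * 100 = 80.59%

80.59%


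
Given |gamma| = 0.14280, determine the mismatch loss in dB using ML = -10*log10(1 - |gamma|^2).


ML = -10 * log10(1 - 0.14280^2) = -10 * log10(0.97960816) = 0.08948 dB

0.08948 dB


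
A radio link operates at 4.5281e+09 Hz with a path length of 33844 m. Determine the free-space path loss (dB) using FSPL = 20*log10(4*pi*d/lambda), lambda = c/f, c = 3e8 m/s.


lambda = c / f = 3.0000e+08 / 4.5281e+09 = 0.06625295 m
FSPL = 20 * log10(4*pi*33844/0.06625295) = 136.1 dB

136.1 dB


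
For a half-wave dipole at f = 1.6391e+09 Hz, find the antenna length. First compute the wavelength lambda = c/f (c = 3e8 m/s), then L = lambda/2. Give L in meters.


lambda = c / f = 3.0000e+08 / 1.6391e+09 = 0.1830273 m
L = lambda / 2 = 0.1830273 / 2 = 0.09151 m

0.09151 m


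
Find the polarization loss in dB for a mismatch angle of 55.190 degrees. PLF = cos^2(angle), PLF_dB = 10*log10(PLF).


PLF_linear = cos^2(55.190 deg) = 0.3258776
PLF_dB = 10 * log10(0.3258776) = -4.869 dB

-4.869 dB


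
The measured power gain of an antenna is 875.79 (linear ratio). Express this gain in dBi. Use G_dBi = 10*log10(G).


G_dBi = 10 * log10(875.79) = 29.42 dBi

29.42 dBi


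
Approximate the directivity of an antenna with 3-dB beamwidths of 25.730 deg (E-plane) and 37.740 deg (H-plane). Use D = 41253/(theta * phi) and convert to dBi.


D_linear = 41253 / (25.730 * 37.740) = 42.48287
D_dBi = 10 * log10(42.48287) = 16.28 dBi

16.28 dBi


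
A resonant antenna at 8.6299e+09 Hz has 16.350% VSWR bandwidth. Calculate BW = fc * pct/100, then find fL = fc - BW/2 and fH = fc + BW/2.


BW = 8.6299e+09 * 16.350/100 = 1.410989e+09 Hz
fL = 8.6299e+09 - 1.410989e+09/2 = 7.924e+09 Hz
fH = 8.6299e+09 + 1.410989e+09/2 = 9.335e+09 Hz

BW=1.411e+09 Hz, fL=7.924e+09 Hz, fH=9.335e+09 Hz


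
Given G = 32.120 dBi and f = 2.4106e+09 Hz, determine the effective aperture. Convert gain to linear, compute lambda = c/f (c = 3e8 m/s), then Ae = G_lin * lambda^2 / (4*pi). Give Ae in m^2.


lambda = c / f = 3.0000e+08 / 2.4106e+09 = 0.1244503 m
G_linear = 10^(32.120/10) = 1629.296
Ae = G_linear * lambda^2 / (4*pi) = 1629.296 * 0.1244503^2 / (4*pi) = 2.008 m^2

2.008 m^2


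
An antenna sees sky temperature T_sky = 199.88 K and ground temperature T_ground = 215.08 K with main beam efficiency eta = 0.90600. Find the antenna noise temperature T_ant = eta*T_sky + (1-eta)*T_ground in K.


T_ant = 0.90600 * 199.88 + (1 - 0.90600) * 215.08 = 201.3 K

201.3 K


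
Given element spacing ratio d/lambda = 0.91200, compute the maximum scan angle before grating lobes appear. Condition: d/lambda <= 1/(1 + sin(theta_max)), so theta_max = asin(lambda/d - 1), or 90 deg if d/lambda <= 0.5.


lambda/d - 1 = 1/0.91200 - 1 = 0.09649123
theta_max = asin(0.09649123) = 5.537 deg

5.537 deg


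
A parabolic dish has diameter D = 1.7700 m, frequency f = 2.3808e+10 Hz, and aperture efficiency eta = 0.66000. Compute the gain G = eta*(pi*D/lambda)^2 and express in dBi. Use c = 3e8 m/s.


lambda = c / f = 3.0000e+08 / 2.3808e+10 = 0.01260081 m
G_linear = 0.66000 * (pi * 1.7700 / 0.01260081)^2 = 128526.7
G_dBi = 10 * log10(128526.7) = 51.09 dBi

51.09 dBi


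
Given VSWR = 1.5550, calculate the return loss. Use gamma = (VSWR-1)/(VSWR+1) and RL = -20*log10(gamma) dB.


gamma = (1.5550 - 1) / (1.5550 + 1) = 0.2172211
RL = -20 * log10(0.2172211) = 13.26 dB

13.26 dB


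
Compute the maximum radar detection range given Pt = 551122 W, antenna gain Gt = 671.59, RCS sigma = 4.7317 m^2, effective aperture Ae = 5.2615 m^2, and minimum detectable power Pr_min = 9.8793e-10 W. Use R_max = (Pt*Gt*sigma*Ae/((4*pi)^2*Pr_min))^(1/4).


R^4 = 551122*671.59*4.7317*5.2615 / ((4*pi)^2 * 9.8793e-10) = 5.906536e+16
R_max = 5.906536e+16^0.25 = 15590 m

15590 m


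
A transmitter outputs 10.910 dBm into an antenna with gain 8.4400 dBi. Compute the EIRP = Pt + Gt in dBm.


EIRP = Pt + Gt = 10.910 + 8.4400 = 19.35 dBm

19.35 dBm


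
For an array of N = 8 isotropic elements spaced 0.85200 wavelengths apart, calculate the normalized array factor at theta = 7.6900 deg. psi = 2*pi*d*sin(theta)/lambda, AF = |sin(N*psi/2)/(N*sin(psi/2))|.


psi = 2*pi*0.85200*sin(7.6900 deg) = 0.7163388 rad
AF = |sin(8*0.7163388/2) / (8*sin(0.7163388/2))| = 0.09725

0.09725


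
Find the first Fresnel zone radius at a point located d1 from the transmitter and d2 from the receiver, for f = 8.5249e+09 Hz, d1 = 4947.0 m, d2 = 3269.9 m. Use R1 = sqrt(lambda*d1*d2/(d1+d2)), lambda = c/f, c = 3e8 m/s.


lambda = c / f = 3.0000e+08 / 8.5249e+09 = 0.03519103 m
R1 = sqrt(0.03519103 * 4947.0 * 3269.9 / (4947.0 + 3269.9)) = 8.323 m

8.323 m


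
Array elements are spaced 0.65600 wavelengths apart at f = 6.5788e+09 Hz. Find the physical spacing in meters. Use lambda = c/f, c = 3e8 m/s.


lambda = c / f = 3.0000e+08 / 6.5788e+09 = 0.04560102 m
d = 0.65600 * 0.04560102 = 0.02991 m

0.02991 m


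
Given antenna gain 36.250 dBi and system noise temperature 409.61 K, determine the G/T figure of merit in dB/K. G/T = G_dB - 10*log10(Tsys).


G/T = 36.250 - 10*log10(409.61) = 36.250 - 26.12371 = 10.13 dB/K

10.13 dB/K


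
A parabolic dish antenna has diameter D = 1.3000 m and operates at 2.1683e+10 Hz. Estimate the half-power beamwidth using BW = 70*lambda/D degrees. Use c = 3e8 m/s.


lambda = c / f = 3.0000e+08 / 2.1683e+10 = 0.01383572 m
BW = 70 * 0.01383572 / 1.3000 = 0.7450 deg

0.7450 deg


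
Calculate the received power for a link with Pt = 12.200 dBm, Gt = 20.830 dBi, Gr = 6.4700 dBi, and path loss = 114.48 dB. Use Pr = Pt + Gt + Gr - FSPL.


Pr = 12.200 + 20.830 + 6.4700 - 114.48 = -74.98 dBm

-74.98 dBm


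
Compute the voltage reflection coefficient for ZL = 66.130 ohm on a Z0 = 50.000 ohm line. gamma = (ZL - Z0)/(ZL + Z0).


gamma = (66.130 - 50.000) / (66.130 + 50.000) = 0.1389

0.1389


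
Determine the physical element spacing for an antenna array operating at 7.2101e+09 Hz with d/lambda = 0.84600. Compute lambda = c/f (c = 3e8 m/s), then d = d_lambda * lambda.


lambda = c / f = 3.0000e+08 / 7.2101e+09 = 0.04160830 m
d = 0.84600 * 0.04160830 = 0.03520 m

0.03520 m


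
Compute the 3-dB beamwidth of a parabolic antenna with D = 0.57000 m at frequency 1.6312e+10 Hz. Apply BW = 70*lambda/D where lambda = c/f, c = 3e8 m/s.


lambda = c / f = 3.0000e+08 / 1.6312e+10 = 0.01839137 m
BW = 70 * 0.01839137 / 0.57000 = 2.259 deg

2.259 deg


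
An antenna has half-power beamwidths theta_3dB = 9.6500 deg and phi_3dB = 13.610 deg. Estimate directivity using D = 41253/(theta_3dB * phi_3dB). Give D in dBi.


D_linear = 41253 / (9.6500 * 13.610) = 314.1016
D_dBi = 10 * log10(314.1016) = 24.97 dBi

24.97 dBi


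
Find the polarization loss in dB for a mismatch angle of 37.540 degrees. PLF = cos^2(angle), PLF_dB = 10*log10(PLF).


PLF_linear = cos^2(37.540 deg) = 0.6287351
PLF_dB = 10 * log10(0.6287351) = -2.015 dB

-2.015 dB


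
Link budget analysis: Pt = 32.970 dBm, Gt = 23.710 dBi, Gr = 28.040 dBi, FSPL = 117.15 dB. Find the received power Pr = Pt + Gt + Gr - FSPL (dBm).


Pr = 32.970 + 23.710 + 28.040 - 117.15 = -32.43 dBm

-32.43 dBm


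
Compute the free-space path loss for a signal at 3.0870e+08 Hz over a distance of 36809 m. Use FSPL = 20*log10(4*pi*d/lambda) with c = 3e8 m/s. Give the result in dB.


lambda = c / f = 3.0000e+08 / 3.0870e+08 = 0.9718173 m
FSPL = 20 * log10(4*pi*36809/0.9718173) = 113.6 dB

113.6 dB


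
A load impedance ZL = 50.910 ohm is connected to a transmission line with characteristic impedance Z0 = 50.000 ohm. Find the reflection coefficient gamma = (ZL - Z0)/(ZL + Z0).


gamma = (50.910 - 50.000) / (50.910 + 50.000) = 9.018e-03

9.018e-03


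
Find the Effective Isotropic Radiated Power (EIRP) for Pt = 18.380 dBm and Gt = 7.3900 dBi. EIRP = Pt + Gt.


EIRP = Pt + Gt = 18.380 + 7.3900 = 25.77 dBm

25.77 dBm


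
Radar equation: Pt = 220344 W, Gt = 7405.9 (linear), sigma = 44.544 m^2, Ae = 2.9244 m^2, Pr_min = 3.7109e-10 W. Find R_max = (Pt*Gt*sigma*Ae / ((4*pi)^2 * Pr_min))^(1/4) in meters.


R^4 = 220344*7405.9*44.544*2.9244 / ((4*pi)^2 * 3.7109e-10) = 3.627489e+18
R_max = 3.627489e+18^0.25 = 43642 m

43642 m


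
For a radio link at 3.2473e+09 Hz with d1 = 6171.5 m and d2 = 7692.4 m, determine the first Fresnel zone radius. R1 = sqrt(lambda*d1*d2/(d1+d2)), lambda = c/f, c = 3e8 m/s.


lambda = c / f = 3.0000e+08 / 3.2473e+09 = 0.09238444 m
R1 = sqrt(0.09238444 * 6171.5 * 7692.4 / (6171.5 + 7692.4)) = 17.79 m

17.79 m


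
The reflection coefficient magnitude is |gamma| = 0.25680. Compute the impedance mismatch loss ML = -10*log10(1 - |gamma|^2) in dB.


ML = -10 * log10(1 - 0.25680^2) = -10 * log10(0.93405376) = 0.2963 dB

0.2963 dB


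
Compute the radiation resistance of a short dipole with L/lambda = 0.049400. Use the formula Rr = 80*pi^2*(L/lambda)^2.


Rr = 80 * pi^2 * (0.049400)^2 = 80 * 9.869604 * 2.440360e-03 = 1.927 ohm

1.927 ohm


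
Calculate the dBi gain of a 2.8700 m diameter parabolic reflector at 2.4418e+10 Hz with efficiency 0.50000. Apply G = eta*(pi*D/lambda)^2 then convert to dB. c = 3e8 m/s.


lambda = c / f = 3.0000e+08 / 2.4418e+10 = 0.01228602 m
G_linear = 0.50000 * (pi * 2.8700 / 0.01228602)^2 = 269284.3
G_dBi = 10 * log10(269284.3) = 54.30 dBi

54.30 dBi


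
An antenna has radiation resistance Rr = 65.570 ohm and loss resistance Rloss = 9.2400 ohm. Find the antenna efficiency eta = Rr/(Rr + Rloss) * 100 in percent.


eta = 65.570 / (65.570 + 9.2400) * 100 = 87.65%

87.65%


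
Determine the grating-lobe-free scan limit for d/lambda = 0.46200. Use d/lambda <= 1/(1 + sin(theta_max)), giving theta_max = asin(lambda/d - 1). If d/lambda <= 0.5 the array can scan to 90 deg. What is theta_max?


lambda/d - 1 = 1/0.46200 - 1 = 1.164502 >= 1
d/lambda <= 0.5, so the array can scan to endfire without grating lobes: theta_max = 90 deg

90 deg


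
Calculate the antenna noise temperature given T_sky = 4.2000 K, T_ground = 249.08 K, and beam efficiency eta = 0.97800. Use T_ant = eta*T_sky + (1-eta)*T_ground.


T_ant = 0.97800 * 4.2000 + (1 - 0.97800) * 249.08 = 9.587 K

9.587 K


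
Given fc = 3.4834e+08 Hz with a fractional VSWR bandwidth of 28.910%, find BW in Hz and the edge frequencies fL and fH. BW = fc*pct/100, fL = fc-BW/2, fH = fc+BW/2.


BW = 3.4834e+08 * 28.910/100 = 1.007051e+08 Hz
fL = 3.4834e+08 - 1.007051e+08/2 = 2.980e+08 Hz
fH = 3.4834e+08 + 1.007051e+08/2 = 3.987e+08 Hz

BW=1.007e+08 Hz, fL=2.980e+08 Hz, fH=3.987e+08 Hz


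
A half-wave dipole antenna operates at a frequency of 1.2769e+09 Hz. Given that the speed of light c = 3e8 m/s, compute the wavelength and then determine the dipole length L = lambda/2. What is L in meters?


lambda = c / f = 3.0000e+08 / 1.2769e+09 = 0.2349440 m
L = lambda / 2 = 0.2349440 / 2 = 0.1175 m

0.1175 m


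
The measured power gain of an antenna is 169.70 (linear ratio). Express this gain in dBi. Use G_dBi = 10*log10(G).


G_dBi = 10 * log10(169.70) = 22.30 dBi

22.30 dBi


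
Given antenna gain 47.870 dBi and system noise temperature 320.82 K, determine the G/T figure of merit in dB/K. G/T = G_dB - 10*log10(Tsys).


G/T = 47.870 - 10*log10(320.82) = 47.870 - 25.06261 = 22.81 dB/K

22.81 dB/K


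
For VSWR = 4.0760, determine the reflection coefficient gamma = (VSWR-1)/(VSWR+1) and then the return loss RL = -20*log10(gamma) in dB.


gamma = (4.0760 - 1) / (4.0760 + 1) = 0.6059890
RL = -20 * log10(0.6059890) = 4.351 dB

4.351 dB


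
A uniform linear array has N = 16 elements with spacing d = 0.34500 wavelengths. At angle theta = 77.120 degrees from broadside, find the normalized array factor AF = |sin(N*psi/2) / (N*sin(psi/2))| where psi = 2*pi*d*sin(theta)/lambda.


psi = 2*pi*0.34500*sin(77.120 deg) = 2.113158 rad
AF = |sin(16*2.113158/2) / (16*sin(2.113158/2))| = 0.06683

0.06683


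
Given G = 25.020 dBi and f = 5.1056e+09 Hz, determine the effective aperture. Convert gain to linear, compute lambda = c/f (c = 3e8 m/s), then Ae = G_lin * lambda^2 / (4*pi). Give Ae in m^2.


lambda = c / f = 3.0000e+08 / 5.1056e+09 = 0.05875901 m
G_linear = 10^(25.020/10) = 317.6874
Ae = G_linear * lambda^2 / (4*pi) = 317.6874 * 0.05875901^2 / (4*pi) = 0.08728 m^2

0.08728 m^2


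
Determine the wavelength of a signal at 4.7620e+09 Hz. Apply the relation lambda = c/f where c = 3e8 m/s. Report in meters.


lambda = c / f = 3.0000e+08 / 4.7620e+09 = 0.06300 m

0.06300 m


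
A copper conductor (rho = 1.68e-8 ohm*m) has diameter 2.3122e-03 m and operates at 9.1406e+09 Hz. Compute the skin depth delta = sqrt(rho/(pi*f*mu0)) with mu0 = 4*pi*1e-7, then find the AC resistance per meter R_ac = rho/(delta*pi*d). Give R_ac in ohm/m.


delta = sqrt(1.68e-8 / (pi * 9.1406e+09 * 4*pi*1e-7)) = 6.823189e-07 m
R_ac = 1.68e-8 / (6.823189e-07 * pi * 2.3122e-03) = 3.390 ohm/m

3.390 ohm/m


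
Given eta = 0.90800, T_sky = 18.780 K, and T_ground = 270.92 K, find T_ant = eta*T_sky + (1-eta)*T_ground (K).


T_ant = 0.90800 * 18.780 + (1 - 0.90800) * 270.92 = 41.98 K

41.98 K


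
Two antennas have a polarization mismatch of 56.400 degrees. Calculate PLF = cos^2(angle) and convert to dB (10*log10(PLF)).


PLF_linear = cos^2(56.400 deg) = 0.3062422
PLF_dB = 10 * log10(0.3062422) = -5.139 dB

-5.139 dB


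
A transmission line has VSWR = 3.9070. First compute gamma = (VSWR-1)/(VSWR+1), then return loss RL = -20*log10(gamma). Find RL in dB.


gamma = (3.9070 - 1) / (3.9070 + 1) = 0.5924190
RL = -20 * log10(0.5924190) = 4.547 dB

4.547 dB


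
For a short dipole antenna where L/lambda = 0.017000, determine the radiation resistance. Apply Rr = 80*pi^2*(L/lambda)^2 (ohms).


Rr = 80 * pi^2 * (0.017000)^2 = 80 * 9.869604 * 2.890000e-04 = 0.2282 ohm

0.2282 ohm


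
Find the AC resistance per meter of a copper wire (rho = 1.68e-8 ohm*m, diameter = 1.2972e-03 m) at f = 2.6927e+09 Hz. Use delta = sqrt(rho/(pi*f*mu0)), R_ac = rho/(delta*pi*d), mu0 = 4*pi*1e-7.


delta = sqrt(1.68e-8 / (pi * 2.6927e+09 * 4*pi*1e-7)) = 1.257132e-06 m
R_ac = 1.68e-8 / (1.257132e-06 * pi * 1.2972e-03) = 3.279 ohm/m

3.279 ohm/m


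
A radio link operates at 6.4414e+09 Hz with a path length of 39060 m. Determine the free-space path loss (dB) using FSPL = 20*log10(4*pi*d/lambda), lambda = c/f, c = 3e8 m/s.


lambda = c / f = 3.0000e+08 / 6.4414e+09 = 0.04657373 m
FSPL = 20 * log10(4*pi*39060/0.04657373) = 140.5 dB

140.5 dB


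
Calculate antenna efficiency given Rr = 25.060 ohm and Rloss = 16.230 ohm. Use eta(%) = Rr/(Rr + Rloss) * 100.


eta = 25.060 / (25.060 + 16.230) * 100 = 60.69%

60.69%


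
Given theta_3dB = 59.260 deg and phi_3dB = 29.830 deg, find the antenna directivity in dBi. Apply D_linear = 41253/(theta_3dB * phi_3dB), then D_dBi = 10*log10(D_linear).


D_linear = 41253 / (59.260 * 29.830) = 23.33676
D_dBi = 10 * log10(23.33676) = 13.68 dBi

13.68 dBi


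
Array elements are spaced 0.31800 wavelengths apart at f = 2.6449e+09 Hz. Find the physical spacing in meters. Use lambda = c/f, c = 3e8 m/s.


lambda = c / f = 3.0000e+08 / 2.6449e+09 = 0.1134258 m
d = 0.31800 * 0.1134258 = 0.03607 m

0.03607 m


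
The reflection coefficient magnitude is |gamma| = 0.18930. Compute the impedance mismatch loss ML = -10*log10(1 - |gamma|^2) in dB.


ML = -10 * log10(1 - 0.18930^2) = -10 * log10(0.96416551) = 0.1585 dB

0.1585 dB


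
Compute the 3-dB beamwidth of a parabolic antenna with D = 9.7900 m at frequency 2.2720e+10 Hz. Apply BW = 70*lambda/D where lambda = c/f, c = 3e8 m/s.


lambda = c / f = 3.0000e+08 / 2.2720e+10 = 0.01320423 m
BW = 70 * 0.01320423 / 9.7900 = 0.09441 deg

0.09441 deg


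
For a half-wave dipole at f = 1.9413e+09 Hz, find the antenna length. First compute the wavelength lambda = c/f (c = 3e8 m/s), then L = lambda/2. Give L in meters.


lambda = c / f = 3.0000e+08 / 1.9413e+09 = 0.1545356 m
L = lambda / 2 = 0.1545356 / 2 = 0.07727 m

0.07727 m


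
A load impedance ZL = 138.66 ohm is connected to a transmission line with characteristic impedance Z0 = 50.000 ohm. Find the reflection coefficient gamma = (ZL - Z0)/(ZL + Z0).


gamma = (138.66 - 50.000) / (138.66 + 50.000) = 0.4699

0.4699


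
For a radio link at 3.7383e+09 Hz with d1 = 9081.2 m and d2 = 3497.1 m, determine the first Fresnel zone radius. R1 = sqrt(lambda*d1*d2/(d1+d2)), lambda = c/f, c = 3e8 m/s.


lambda = c / f = 3.0000e+08 / 3.7383e+09 = 0.08025038 m
R1 = sqrt(0.08025038 * 9081.2 * 3497.1 / (9081.2 + 3497.1)) = 14.23 m

14.23 m


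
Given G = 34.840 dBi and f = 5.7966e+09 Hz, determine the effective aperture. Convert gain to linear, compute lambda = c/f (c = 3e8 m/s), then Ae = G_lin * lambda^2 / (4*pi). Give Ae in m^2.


lambda = c / f = 3.0000e+08 / 5.7966e+09 = 0.05175448 m
G_linear = 10^(34.840/10) = 3047.895
Ae = G_linear * lambda^2 / (4*pi) = 3047.895 * 0.05175448^2 / (4*pi) = 0.6497 m^2

0.6497 m^2


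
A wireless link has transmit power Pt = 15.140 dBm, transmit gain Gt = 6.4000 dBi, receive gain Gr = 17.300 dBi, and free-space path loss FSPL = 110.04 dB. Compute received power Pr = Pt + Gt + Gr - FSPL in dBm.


Pr = 15.140 + 6.4000 + 17.300 - 110.04 = -71.20 dBm

-71.20 dBm


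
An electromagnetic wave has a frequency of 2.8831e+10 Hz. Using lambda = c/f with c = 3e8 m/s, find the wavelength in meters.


lambda = c / f = 3.0000e+08 / 2.8831e+10 = 0.01041 m

0.01041 m


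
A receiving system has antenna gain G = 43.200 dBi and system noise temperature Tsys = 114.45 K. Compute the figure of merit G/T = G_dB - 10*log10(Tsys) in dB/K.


G/T = 43.200 - 10*log10(114.45) = 43.200 - 20.58616 = 22.61 dB/K

22.61 dB/K


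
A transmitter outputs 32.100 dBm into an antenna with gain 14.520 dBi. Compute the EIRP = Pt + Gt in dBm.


EIRP = Pt + Gt = 32.100 + 14.520 = 46.62 dBm

46.62 dBm


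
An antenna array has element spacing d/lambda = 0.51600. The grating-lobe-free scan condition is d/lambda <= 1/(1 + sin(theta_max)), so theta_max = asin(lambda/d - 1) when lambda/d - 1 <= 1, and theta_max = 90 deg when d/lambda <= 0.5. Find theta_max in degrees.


lambda/d - 1 = 1/0.51600 - 1 = 0.9379845
theta_max = asin(0.9379845) = 69.72 deg

69.72 deg


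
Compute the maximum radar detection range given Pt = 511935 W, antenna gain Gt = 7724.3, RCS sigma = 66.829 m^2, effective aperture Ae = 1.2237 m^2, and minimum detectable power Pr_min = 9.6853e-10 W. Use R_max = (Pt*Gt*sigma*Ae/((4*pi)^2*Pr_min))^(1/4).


R^4 = 511935*7724.3*66.829*1.2237 / ((4*pi)^2 * 9.6853e-10) = 2.114370e+18
R_max = 2.114370e+18^0.25 = 38132 m

38132 m


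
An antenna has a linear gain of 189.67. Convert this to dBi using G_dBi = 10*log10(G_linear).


G_dBi = 10 * log10(189.67) = 22.78 dBi

22.78 dBi


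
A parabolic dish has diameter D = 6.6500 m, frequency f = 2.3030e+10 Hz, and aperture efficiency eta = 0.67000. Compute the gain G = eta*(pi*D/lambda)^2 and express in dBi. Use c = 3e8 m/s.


lambda = c / f = 3.0000e+08 / 2.3030e+10 = 0.01302649 m
G_linear = 0.67000 * (pi * 6.6500 / 0.01302649)^2 = 1.723308e+06
G_dBi = 10 * log10(1.723308e+06) = 62.36 dBi

62.36 dBi


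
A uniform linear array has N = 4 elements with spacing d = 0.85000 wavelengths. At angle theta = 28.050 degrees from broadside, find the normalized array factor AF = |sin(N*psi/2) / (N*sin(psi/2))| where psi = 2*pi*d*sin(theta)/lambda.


psi = 2*pi*0.85000*sin(28.050 deg) = 2.511424 rad
AF = |sin(4*2.511424/2) / (4*sin(2.511424/2))| = 0.2504

0.2504


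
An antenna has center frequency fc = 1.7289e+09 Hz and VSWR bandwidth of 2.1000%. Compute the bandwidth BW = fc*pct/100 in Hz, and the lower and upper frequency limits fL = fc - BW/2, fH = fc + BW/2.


BW = 1.7289e+09 * 2.1000/100 = 3.630690e+07 Hz
fL = 1.7289e+09 - 3.630690e+07/2 = 1.711e+09 Hz
fH = 1.7289e+09 + 3.630690e+07/2 = 1.747e+09 Hz

BW=3.631e+07 Hz, fL=1.711e+09 Hz, fH=1.747e+09 Hz


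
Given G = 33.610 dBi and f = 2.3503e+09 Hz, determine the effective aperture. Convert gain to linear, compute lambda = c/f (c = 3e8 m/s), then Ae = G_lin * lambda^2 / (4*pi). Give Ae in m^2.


lambda = c / f = 3.0000e+08 / 2.3503e+09 = 0.1276433 m
G_linear = 10^(33.610/10) = 2296.149
Ae = G_linear * lambda^2 / (4*pi) = 2296.149 * 0.1276433^2 / (4*pi) = 2.977 m^2

2.977 m^2


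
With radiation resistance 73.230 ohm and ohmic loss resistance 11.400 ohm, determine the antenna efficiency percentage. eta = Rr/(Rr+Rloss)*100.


eta = 73.230 / (73.230 + 11.400) * 100 = 86.53%

86.53%


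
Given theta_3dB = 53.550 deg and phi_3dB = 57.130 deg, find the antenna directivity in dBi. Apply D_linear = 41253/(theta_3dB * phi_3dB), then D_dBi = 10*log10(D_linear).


D_linear = 41253 / (53.550 * 57.130) = 13.48441
D_dBi = 10 * log10(13.48441) = 11.30 dBi

11.30 dBi


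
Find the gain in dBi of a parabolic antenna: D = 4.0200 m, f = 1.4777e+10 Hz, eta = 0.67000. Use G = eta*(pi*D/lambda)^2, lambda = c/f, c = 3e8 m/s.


lambda = c / f = 3.0000e+08 / 1.4777e+10 = 0.02030182 m
G_linear = 0.67000 * (pi * 4.0200 / 0.02030182)^2 = 259272.7
G_dBi = 10 * log10(259272.7) = 54.14 dBi

54.14 dBi


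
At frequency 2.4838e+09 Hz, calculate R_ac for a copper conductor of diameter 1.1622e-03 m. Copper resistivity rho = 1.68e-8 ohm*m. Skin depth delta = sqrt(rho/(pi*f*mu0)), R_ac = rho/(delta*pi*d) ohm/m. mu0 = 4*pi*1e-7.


delta = sqrt(1.68e-8 / (pi * 2.4838e+09 * 4*pi*1e-7)) = 1.308930e-06 m
R_ac = 1.68e-8 / (1.308930e-06 * pi * 1.1622e-03) = 3.515 ohm/m

3.515 ohm/m


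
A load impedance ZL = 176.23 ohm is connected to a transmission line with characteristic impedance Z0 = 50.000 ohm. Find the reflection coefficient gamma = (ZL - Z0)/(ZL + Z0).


gamma = (176.23 - 50.000) / (176.23 + 50.000) = 0.5580

0.5580


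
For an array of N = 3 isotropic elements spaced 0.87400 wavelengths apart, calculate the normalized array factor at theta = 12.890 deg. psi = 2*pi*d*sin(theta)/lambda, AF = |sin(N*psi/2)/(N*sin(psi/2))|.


psi = 2*pi*0.87400*sin(12.890 deg) = 1.225045 rad
AF = |sin(3*1.225045/2) / (3*sin(1.225045/2))| = 0.5593

0.5593


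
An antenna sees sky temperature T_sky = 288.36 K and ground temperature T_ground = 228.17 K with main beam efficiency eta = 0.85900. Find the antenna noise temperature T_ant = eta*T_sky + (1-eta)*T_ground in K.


T_ant = 0.85900 * 288.36 + (1 - 0.85900) * 228.17 = 279.9 K

279.9 K


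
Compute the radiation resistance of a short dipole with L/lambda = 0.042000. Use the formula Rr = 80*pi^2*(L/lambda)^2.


Rr = 80 * pi^2 * (0.042000)^2 = 80 * 9.869604 * 1.764000e-03 = 1.393 ohm

1.393 ohm


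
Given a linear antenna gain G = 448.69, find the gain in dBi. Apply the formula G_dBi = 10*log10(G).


G_dBi = 10 * log10(448.69) = 26.52 dBi

26.52 dBi


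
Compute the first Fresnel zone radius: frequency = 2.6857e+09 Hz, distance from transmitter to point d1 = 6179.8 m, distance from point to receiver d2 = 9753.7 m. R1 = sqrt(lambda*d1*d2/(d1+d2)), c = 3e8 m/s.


lambda = c / f = 3.0000e+08 / 2.6857e+09 = 0.1117027 m
R1 = sqrt(0.1117027 * 6179.8 * 9753.7 / (6179.8 + 9753.7)) = 20.56 m

20.56 m


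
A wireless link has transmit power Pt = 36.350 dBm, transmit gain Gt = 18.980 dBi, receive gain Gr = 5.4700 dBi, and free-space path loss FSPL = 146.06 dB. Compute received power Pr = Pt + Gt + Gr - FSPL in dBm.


Pr = 36.350 + 18.980 + 5.4700 - 146.06 = -85.26 dBm

-85.26 dBm


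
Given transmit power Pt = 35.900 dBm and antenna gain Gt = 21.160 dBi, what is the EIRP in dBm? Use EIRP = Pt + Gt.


EIRP = Pt + Gt = 35.900 + 21.160 = 57.06 dBm

57.06 dBm


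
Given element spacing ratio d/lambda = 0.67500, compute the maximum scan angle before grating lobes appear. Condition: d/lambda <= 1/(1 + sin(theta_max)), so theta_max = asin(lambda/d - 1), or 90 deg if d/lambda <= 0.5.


lambda/d - 1 = 1/0.67500 - 1 = 0.4814815
theta_max = asin(0.4814815) = 28.78 deg

28.78 deg


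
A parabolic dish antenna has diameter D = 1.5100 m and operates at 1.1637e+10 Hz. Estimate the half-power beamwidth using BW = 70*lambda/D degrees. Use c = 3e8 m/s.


lambda = c / f = 3.0000e+08 / 1.1637e+10 = 0.02577984 m
BW = 70 * 0.02577984 / 1.5100 = 1.195 deg

1.195 deg


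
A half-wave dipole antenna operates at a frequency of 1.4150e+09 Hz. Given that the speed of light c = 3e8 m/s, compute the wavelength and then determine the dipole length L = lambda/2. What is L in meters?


lambda = c / f = 3.0000e+08 / 1.4150e+09 = 0.2120141 m
L = lambda / 2 = 0.2120141 / 2 = 0.1060 m

0.1060 m


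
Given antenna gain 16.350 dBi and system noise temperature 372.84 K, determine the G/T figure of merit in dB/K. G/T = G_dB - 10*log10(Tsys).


G/T = 16.350 - 10*log10(372.84) = 16.350 - 25.71522 = -9.365 dB/K

-9.365 dB/K


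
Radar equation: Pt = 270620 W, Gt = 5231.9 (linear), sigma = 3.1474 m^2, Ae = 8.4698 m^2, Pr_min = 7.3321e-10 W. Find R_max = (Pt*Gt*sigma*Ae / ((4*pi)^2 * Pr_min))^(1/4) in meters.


R^4 = 270620*5231.9*3.1474*8.4698 / ((4*pi)^2 * 7.3321e-10) = 3.259840e+17
R_max = 3.259840e+17^0.25 = 23895 m

23895 m


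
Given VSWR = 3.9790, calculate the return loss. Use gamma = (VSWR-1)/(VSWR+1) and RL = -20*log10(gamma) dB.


gamma = (3.9790 - 1) / (3.9790 + 1) = 0.5983129
RL = -20 * log10(0.5983129) = 4.461 dB

4.461 dB


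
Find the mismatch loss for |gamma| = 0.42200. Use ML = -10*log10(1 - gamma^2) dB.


ML = -10 * log10(1 - 0.42200^2) = -10 * log10(0.821916) = 0.8517 dB

0.8517 dB


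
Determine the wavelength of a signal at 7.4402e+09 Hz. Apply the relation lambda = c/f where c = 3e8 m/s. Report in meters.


lambda = c / f = 3.0000e+08 / 7.4402e+09 = 0.04032 m

0.04032 m


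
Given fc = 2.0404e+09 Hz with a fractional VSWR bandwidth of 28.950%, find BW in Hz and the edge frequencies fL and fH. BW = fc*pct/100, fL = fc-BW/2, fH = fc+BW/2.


BW = 2.0404e+09 * 28.950/100 = 5.906958e+08 Hz
fL = 2.0404e+09 - 5.906958e+08/2 = 1.745e+09 Hz
fH = 2.0404e+09 + 5.906958e+08/2 = 2.336e+09 Hz

BW=5.907e+08 Hz, fL=1.745e+09 Hz, fH=2.336e+09 Hz


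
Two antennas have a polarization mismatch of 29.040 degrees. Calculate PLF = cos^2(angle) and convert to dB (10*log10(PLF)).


PLF_linear = cos^2(29.040 deg) = 0.7643673
PLF_dB = 10 * log10(0.7643673) = -1.167 dB

-1.167 dB


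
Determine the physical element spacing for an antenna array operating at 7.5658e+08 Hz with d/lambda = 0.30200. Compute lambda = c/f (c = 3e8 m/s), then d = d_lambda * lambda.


lambda = c / f = 3.0000e+08 / 7.5658e+08 = 0.3965212 m
d = 0.30200 * 0.3965212 = 0.1197 m

0.1197 m


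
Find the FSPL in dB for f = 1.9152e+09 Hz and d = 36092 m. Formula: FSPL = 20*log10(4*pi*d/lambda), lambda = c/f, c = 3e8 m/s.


lambda = c / f = 3.0000e+08 / 1.9152e+09 = 0.1566416 m
FSPL = 20 * log10(4*pi*36092/0.1566416) = 129.2 dB

129.2 dB


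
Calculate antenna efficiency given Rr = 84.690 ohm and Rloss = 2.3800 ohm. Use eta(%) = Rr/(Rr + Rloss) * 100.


eta = 84.690 / (84.690 + 2.3800) * 100 = 97.27%

97.27%


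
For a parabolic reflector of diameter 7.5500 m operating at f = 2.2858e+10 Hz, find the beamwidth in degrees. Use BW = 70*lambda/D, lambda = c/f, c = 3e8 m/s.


lambda = c / f = 3.0000e+08 / 2.2858e+10 = 0.01312451 m
BW = 70 * 0.01312451 / 7.5500 = 0.1217 deg

0.1217 deg


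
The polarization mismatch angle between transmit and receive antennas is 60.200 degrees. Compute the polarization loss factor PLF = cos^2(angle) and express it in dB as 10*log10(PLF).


PLF_linear = cos^2(60.200 deg) = 0.2469831
PLF_dB = 10 * log10(0.2469831) = -6.073 dB

-6.073 dB


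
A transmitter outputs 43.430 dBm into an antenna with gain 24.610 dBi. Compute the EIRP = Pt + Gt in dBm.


EIRP = Pt + Gt = 43.430 + 24.610 = 68.04 dBm

68.04 dBm


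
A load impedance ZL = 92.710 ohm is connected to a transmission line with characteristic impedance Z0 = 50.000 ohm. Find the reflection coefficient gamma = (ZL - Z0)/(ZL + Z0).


gamma = (92.710 - 50.000) / (92.710 + 50.000) = 0.2993

0.2993


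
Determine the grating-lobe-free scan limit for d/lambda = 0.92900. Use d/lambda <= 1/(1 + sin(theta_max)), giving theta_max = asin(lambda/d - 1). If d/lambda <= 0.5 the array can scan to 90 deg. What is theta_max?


lambda/d - 1 = 1/0.92900 - 1 = 0.07642626
theta_max = asin(0.07642626) = 4.383 deg

4.383 deg


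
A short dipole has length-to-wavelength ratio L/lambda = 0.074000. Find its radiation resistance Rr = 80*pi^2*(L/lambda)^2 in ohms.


Rr = 80 * pi^2 * (0.074000)^2 = 80 * 9.869604 * 5.476000e-03 = 4.324 ohm

4.324 ohm


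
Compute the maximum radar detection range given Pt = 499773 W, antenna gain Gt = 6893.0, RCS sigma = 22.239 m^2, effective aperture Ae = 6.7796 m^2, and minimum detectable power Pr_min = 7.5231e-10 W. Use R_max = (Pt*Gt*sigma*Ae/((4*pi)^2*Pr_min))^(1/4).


R^4 = 499773*6893.0*22.239*6.7796 / ((4*pi)^2 * 7.5231e-10) = 4.372037e+18
R_max = 4.372037e+18^0.25 = 45727 m

45727 m


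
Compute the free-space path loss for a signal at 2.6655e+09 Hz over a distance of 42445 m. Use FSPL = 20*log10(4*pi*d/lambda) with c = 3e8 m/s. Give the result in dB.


lambda = c / f = 3.0000e+08 / 2.6655e+09 = 0.1125492 m
FSPL = 20 * log10(4*pi*42445/0.1125492) = 133.5 dB

133.5 dB


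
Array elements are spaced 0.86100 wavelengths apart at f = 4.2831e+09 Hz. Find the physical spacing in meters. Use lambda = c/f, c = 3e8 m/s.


lambda = c / f = 3.0000e+08 / 4.2831e+09 = 0.07004273 m
d = 0.86100 * 0.07004273 = 0.06031 m

0.06031 m


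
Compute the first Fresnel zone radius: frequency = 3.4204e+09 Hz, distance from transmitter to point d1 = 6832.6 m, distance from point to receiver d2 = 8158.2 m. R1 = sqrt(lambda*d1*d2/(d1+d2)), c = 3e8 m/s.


lambda = c / f = 3.0000e+08 / 3.4204e+09 = 0.08770904 m
R1 = sqrt(0.08770904 * 6832.6 * 8158.2 / (6832.6 + 8158.2)) = 18.06 m

18.06 m


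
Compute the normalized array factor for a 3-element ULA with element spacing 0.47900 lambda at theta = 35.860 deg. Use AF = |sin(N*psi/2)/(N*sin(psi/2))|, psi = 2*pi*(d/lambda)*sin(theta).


psi = 2*pi*0.47900*sin(35.860 deg) = 1.763071 rad
AF = |sin(3*1.763071/2) / (3*sin(1.763071/2))| = 0.2059

0.2059


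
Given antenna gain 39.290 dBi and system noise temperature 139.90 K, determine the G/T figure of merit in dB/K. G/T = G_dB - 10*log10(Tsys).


G/T = 39.290 - 10*log10(139.90) = 39.290 - 21.45818 = 17.83 dB/K

17.83 dB/K


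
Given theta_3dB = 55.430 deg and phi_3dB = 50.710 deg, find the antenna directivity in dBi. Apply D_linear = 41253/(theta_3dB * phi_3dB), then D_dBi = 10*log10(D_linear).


D_linear = 41253 / (55.430 * 50.710) = 14.67632
D_dBi = 10 * log10(14.67632) = 11.67 dBi

11.67 dBi


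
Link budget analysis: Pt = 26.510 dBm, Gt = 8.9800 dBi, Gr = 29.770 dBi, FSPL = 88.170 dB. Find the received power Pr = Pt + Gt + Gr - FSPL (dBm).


Pr = 26.510 + 8.9800 + 29.770 - 88.170 = -22.91 dBm

-22.91 dBm


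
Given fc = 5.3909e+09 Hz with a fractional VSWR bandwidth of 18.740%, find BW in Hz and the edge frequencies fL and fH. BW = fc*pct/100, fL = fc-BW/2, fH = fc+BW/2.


BW = 5.3909e+09 * 18.740/100 = 1.010255e+09 Hz
fL = 5.3909e+09 - 1.010255e+09/2 = 4.886e+09 Hz
fH = 5.3909e+09 + 1.010255e+09/2 = 5.896e+09 Hz

BW=1.010e+09 Hz, fL=4.886e+09 Hz, fH=5.896e+09 Hz


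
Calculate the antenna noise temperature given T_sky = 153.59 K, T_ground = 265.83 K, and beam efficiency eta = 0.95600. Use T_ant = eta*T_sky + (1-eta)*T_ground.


T_ant = 0.95600 * 153.59 + (1 - 0.95600) * 265.83 = 158.5 K

158.5 K


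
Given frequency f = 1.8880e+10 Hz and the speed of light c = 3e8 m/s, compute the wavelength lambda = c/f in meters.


lambda = c / f = 3.0000e+08 / 1.8880e+10 = 0.01589 m

0.01589 m


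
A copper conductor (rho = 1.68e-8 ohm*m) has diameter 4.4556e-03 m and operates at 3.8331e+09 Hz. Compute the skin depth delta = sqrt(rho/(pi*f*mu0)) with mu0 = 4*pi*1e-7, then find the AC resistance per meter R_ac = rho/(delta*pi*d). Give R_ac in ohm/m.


delta = sqrt(1.68e-8 / (pi * 3.8331e+09 * 4*pi*1e-7)) = 1.053658e-06 m
R_ac = 1.68e-8 / (1.053658e-06 * pi * 4.4556e-03) = 1.139 ohm/m

1.139 ohm/m


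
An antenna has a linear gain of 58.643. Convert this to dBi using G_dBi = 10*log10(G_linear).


G_dBi = 10 * log10(58.643) = 17.68 dBi

17.68 dBi


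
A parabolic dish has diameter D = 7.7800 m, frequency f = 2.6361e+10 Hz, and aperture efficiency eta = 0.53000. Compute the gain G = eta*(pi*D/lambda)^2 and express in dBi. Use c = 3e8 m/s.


lambda = c / f = 3.0000e+08 / 2.6361e+10 = 0.01138045 m
G_linear = 0.53000 * (pi * 7.7800 / 0.01138045)^2 = 2.444646e+06
G_dBi = 10 * log10(2.444646e+06) = 63.88 dBi

63.88 dBi


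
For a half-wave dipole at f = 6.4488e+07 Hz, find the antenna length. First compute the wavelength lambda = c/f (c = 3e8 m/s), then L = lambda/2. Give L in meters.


lambda = c / f = 3.0000e+08 / 6.4488e+07 = 4.652028 m
L = lambda / 2 = 4.652028 / 2 = 2.326 m

2.326 m


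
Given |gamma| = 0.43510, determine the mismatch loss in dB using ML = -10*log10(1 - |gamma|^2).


ML = -10 * log10(1 - 0.43510^2) = -10 * log10(0.81068799) = 0.9115 dB

0.9115 dB


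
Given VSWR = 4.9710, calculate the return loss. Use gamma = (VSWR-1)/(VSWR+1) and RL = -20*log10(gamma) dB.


gamma = (4.9710 - 1) / (4.9710 + 1) = 0.6650477
RL = -20 * log10(0.6650477) = 3.543 dB

3.543 dB


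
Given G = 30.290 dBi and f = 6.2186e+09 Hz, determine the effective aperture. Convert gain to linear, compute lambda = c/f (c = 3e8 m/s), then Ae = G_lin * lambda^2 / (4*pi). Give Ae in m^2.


lambda = c / f = 3.0000e+08 / 6.2186e+09 = 0.04824237 m
G_linear = 10^(30.290/10) = 1069.055
Ae = G_linear * lambda^2 / (4*pi) = 1069.055 * 0.04824237^2 / (4*pi) = 0.1980 m^2

0.1980 m^2


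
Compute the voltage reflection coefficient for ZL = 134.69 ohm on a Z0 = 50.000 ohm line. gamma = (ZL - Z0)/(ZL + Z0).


gamma = (134.69 - 50.000) / (134.69 + 50.000) = 0.4586

0.4586


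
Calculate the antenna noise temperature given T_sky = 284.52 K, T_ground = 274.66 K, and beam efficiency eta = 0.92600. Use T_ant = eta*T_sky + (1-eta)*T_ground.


T_ant = 0.92600 * 284.52 + (1 - 0.92600) * 274.66 = 283.8 K

283.8 K


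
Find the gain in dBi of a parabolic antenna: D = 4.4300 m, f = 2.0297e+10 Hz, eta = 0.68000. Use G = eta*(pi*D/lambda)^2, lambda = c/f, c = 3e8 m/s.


lambda = c / f = 3.0000e+08 / 2.0297e+10 = 0.01478051 m
G_linear = 0.68000 * (pi * 4.4300 / 0.01478051)^2 = 602888.9
G_dBi = 10 * log10(602888.9) = 57.80 dBi

57.80 dBi


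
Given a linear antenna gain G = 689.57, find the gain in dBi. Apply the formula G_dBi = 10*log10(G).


G_dBi = 10 * log10(689.57) = 28.39 dBi

28.39 dBi


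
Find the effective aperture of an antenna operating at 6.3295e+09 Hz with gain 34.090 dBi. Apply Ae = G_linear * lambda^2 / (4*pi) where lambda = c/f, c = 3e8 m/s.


lambda = c / f = 3.0000e+08 / 6.3295e+09 = 0.04739711 m
G_linear = 10^(34.090/10) = 2564.484
Ae = G_linear * lambda^2 / (4*pi) = 2564.484 * 0.04739711^2 / (4*pi) = 0.4585 m^2

0.4585 m^2


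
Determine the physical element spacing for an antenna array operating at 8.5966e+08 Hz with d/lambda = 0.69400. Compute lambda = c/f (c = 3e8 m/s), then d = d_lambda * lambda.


lambda = c / f = 3.0000e+08 / 8.5966e+08 = 0.3489752 m
d = 0.69400 * 0.3489752 = 0.2422 m

0.2422 m


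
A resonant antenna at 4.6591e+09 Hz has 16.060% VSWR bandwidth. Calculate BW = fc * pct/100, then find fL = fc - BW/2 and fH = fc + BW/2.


BW = 4.6591e+09 * 16.060/100 = 7.482515e+08 Hz
fL = 4.6591e+09 - 7.482515e+08/2 = 4.285e+09 Hz
fH = 4.6591e+09 + 7.482515e+08/2 = 5.033e+09 Hz

BW=7.483e+08 Hz, fL=4.285e+09 Hz, fH=5.033e+09 Hz


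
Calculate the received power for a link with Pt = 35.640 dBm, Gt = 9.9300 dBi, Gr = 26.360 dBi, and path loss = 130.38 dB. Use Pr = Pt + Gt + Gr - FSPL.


Pr = 35.640 + 9.9300 + 26.360 - 130.38 = -58.45 dBm

-58.45 dBm


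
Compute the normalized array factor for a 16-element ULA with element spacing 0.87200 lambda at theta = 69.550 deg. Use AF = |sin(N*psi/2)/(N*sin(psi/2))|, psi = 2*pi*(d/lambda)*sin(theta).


psi = 2*pi*0.87200*sin(69.550 deg) = 5.133641 rad
AF = |sin(16*5.133641/2) / (16*sin(5.133641/2))| = 0.02603

0.02603


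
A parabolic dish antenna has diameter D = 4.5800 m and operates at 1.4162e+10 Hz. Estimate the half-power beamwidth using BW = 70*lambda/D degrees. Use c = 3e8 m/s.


lambda = c / f = 3.0000e+08 / 1.4162e+10 = 0.02118345 m
BW = 70 * 0.02118345 / 4.5800 = 0.3238 deg

0.3238 deg


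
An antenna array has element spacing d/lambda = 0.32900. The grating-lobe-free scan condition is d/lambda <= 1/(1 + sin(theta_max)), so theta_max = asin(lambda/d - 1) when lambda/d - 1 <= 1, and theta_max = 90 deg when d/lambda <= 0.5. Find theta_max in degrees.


lambda/d - 1 = 1/0.32900 - 1 = 2.039514 >= 1
d/lambda <= 0.5, so the array can scan to endfire without grating lobes: theta_max = 90 deg

90 deg


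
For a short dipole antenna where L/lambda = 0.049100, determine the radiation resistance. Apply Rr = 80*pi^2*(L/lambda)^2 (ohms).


Rr = 80 * pi^2 * (0.049100)^2 = 80 * 9.869604 * 2.410810e-03 = 1.903 ohm

1.903 ohm


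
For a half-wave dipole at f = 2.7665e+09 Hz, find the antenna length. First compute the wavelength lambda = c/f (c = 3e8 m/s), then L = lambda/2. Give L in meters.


lambda = c / f = 3.0000e+08 / 2.7665e+09 = 0.1084403 m
L = lambda / 2 = 0.1084403 / 2 = 0.05422 m

0.05422 m


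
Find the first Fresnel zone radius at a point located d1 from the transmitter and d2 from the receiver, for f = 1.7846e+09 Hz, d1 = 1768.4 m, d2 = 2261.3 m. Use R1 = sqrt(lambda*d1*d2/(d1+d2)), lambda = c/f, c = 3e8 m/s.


lambda = c / f = 3.0000e+08 / 1.7846e+09 = 0.1681049 m
R1 = sqrt(0.1681049 * 1768.4 * 2261.3 / (1768.4 + 2261.3)) = 12.92 m

12.92 m


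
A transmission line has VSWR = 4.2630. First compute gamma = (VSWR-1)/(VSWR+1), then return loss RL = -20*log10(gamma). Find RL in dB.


gamma = (4.2630 - 1) / (4.2630 + 1) = 0.6199886
RL = -20 * log10(0.6199886) = 4.152 dB

4.152 dB


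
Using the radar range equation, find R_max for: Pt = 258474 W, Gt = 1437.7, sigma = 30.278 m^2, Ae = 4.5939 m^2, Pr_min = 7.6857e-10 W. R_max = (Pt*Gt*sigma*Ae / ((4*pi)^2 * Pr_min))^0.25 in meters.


R^4 = 258474*1437.7*30.278*4.5939 / ((4*pi)^2 * 7.6857e-10) = 4.258834e+17
R_max = 4.258834e+17^0.25 = 25546 m

25546 m


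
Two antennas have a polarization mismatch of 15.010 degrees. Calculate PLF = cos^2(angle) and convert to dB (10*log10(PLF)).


PLF_linear = cos^2(15.010 deg) = 0.9329254
PLF_dB = 10 * log10(0.9329254) = -0.3015 dB

-0.3015 dB


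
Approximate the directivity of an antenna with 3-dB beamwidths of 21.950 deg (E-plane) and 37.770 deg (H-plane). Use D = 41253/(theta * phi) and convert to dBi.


D_linear = 41253 / (21.950 * 37.770) = 49.75927
D_dBi = 10 * log10(49.75927) = 16.97 dBi

16.97 dBi


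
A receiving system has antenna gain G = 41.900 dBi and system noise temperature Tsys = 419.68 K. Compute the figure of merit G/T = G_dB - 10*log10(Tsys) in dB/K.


G/T = 41.900 - 10*log10(419.68) = 41.900 - 26.22918 = 15.67 dB/K

15.67 dB/K


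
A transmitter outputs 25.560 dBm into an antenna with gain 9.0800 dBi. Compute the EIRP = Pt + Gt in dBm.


EIRP = Pt + Gt = 25.560 + 9.0800 = 34.64 dBm

34.64 dBm


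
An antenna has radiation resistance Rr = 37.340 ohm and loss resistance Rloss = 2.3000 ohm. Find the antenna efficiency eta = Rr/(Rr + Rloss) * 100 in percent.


eta = 37.340 / (37.340 + 2.3000) * 100 = 94.20%

94.20%


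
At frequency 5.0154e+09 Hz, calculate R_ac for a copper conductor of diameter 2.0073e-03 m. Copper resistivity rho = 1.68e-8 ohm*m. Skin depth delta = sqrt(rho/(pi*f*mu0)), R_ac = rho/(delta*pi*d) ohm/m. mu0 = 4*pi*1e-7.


delta = sqrt(1.68e-8 / (pi * 5.0154e+09 * 4*pi*1e-7)) = 9.211322e-07 m
R_ac = 1.68e-8 / (9.211322e-07 * pi * 2.0073e-03) = 2.892 ohm/m

2.892 ohm/m
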